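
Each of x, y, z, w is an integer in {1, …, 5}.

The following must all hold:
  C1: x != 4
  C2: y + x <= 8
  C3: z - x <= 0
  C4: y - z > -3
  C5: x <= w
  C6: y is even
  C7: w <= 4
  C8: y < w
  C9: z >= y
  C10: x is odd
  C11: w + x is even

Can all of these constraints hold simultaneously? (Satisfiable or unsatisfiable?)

Try x = 3, y = 2, z = 2, w = 3.
Check constraint 2: y + x = 5; constraint 3: z - x = -1. The remaining constraints are straightforward to verify.

Satisfiable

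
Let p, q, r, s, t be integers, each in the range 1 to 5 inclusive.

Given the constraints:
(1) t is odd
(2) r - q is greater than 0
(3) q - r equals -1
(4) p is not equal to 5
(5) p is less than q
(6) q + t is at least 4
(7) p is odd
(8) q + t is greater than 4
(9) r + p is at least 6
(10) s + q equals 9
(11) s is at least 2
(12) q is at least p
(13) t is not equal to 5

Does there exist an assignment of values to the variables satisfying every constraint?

Satisfiable

Try p = 3, q = 4, r = 5, s = 5, t = 3.
Check constraint 2: r - q = 1; constraint 3: q - r = -1; constraint 6: q + t = 7. The remaining constraints are straightforward to verify.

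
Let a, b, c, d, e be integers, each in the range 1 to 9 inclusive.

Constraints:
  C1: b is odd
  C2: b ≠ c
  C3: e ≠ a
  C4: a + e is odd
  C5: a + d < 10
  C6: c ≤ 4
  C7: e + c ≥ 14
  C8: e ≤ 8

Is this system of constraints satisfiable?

From constraint 8: e ≤ 8. From constraint 6: c ≤ 4. Hence e + c ≤ 12. But constraint 7 requires e + c ≥ 14, and 14 > 12. Contradiction.

Unsatisfiable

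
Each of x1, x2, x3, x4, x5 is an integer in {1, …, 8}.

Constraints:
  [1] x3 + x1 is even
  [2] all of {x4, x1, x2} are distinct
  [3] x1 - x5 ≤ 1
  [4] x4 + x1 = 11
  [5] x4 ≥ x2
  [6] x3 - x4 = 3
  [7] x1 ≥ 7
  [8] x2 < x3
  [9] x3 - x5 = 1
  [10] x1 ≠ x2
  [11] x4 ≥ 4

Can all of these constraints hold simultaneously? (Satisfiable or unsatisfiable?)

Satisfiable

One satisfying assignment is x1 = 7, x2 = 2, x3 = 7, x4 = 4, x5 = 6.
For the less obvious constraints — constraint 3: x1 - x5 = 1; constraint 4: x4 + x1 = 11; constraint 6: x3 - x4 = 3 — and the others hold by inspection.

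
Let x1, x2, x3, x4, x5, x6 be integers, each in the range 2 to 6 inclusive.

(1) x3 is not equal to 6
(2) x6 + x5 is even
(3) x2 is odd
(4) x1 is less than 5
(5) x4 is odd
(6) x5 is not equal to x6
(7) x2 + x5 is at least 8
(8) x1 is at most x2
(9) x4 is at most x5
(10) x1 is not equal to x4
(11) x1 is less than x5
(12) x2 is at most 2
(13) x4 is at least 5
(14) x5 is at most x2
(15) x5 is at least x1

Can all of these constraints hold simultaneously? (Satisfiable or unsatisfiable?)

Unsatisfiable

From constraints 9 and 13: x5 ≥ x4 and x4 ≥ 5, so x5 ≥ 5. From constraints 12 and 14: x5 ≤ x2 and x2 ≤ 2, so x5 ≤ 2. But 2 < 5, so no value of x5 works.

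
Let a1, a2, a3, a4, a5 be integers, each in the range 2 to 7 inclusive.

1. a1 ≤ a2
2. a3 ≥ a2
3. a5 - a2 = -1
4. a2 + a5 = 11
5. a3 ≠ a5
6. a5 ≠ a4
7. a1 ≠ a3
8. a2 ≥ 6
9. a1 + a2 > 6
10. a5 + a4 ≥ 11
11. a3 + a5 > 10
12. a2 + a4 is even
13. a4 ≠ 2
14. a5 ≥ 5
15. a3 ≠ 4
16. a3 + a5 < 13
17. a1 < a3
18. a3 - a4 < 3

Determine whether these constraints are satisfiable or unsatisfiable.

Take a1 = 2, a2 = 6, a3 = 7, a4 = 6, a5 = 5. Then constraint 3: a5 - a2 = -1; constraint 4: a2 + a5 = 11; constraint 9: a1 + a2 = 8, and every other listed constraint is also met.

Satisfiable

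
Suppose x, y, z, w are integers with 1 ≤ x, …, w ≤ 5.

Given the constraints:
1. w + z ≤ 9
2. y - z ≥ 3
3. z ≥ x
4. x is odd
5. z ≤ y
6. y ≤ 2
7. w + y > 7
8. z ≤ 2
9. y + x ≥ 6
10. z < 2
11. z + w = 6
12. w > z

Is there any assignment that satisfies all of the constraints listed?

Unsatisfiable

From constraint 6: y ≤ 2. From constraints 3 and 8: x ≤ z ≤ 2. Hence y + x ≤ 4. But constraint 9 requires y + x ≥ 6, and 6 > 4. Contradiction.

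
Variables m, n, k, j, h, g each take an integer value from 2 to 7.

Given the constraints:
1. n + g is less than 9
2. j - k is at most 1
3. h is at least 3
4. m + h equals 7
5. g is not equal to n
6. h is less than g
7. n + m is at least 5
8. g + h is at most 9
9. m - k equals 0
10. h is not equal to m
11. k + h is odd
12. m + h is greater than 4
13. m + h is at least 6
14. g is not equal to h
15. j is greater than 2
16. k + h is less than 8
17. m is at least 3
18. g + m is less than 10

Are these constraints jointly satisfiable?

Try m = 3, n = 2, k = 3, j = 4, h = 4, g = 5.
Check constraint 1: n + g = 7; constraint 2: j - k = 1. The remaining constraints are straightforward to verify.

Satisfiable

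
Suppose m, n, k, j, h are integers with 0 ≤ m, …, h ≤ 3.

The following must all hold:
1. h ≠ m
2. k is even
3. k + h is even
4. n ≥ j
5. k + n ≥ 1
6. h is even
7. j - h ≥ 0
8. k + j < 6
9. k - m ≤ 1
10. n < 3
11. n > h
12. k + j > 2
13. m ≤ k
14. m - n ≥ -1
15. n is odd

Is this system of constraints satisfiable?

Try m = 1, n = 1, k = 2, j = 1, h = 0.
Check constraint 5: k + n = 3; constraint 7: j - h = 1. The remaining constraints are straightforward to verify.

Satisfiable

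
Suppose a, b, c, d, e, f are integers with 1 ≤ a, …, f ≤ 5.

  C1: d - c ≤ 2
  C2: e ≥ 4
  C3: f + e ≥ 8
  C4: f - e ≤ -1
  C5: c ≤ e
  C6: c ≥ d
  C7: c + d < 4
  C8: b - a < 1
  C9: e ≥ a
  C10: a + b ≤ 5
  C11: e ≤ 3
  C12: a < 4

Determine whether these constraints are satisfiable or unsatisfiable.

Unsatisfiable

From constraint 2: e ≥ 4. From constraint 11: e ≤ 3. But 3 < 4, so no value of e works.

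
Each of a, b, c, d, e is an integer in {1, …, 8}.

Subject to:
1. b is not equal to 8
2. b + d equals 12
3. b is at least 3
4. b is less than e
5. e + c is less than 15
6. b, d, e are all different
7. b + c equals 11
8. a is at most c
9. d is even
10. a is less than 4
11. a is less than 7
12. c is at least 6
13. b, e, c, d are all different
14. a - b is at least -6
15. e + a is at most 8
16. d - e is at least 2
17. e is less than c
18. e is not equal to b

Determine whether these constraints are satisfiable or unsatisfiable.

Satisfiable

Take a = 1, b = 4, c = 7, d = 8, e = 5. Then constraint 2: b + d = 12; constraint 5: e + c = 12; constraint 7: b + c = 11, and every other listed constraint is also met.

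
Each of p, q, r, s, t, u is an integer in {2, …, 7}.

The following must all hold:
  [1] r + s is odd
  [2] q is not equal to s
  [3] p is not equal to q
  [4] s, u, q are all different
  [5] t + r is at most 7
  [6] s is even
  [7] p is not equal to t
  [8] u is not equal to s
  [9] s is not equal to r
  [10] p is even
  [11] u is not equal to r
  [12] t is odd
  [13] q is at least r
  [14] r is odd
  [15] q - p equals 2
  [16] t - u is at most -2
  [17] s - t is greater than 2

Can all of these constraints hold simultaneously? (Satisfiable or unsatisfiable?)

Satisfiable

Take p = 2, q = 4, r = 3, s = 6, t = 3, u = 5. Then constraint 5: t + r = 6; constraint 15: q - p = 2, and every other listed constraint is also met.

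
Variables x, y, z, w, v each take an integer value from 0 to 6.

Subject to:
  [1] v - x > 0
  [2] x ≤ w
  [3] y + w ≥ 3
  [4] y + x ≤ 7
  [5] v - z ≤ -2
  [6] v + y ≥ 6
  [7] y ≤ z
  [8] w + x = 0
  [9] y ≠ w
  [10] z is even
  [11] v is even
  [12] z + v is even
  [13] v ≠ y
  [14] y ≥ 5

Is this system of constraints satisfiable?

One satisfying assignment is x = 0, y = 5, z = 6, w = 0, v = 2.
For the less obvious constraints — constraint 1: v - x = 2; constraint 3: y + w = 5 — and the others hold by inspection.

Satisfiable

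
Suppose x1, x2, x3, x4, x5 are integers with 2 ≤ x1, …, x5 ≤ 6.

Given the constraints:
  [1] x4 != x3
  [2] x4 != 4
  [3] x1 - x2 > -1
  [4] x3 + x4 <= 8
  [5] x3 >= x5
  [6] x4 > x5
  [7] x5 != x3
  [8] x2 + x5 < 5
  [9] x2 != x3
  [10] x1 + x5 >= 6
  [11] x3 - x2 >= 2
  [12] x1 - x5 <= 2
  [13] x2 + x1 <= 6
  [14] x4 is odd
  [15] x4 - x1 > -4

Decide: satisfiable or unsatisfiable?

Satisfiable

Setting (x1, x2, x3, x4, x5) = (4, 2, 5, 3, 2) satisfies everything: constraint 3: x1 - x2 = 2; constraint 4: x3 + x4 = 8; constraint 8: x2 + x5 = 4, and the others follow.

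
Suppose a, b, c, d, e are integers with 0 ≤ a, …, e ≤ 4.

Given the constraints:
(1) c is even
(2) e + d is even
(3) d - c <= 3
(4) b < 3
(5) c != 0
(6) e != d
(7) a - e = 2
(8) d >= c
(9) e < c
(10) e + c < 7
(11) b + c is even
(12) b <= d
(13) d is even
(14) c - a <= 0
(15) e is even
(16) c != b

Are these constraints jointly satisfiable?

The assignment a = 4, b = 0, c = 4, d = 4, e = 2 works:
  constraint 3 holds since d - c = 0.
  constraint 7 holds since a - e = 2.
The rest check out directly.

Satisfiable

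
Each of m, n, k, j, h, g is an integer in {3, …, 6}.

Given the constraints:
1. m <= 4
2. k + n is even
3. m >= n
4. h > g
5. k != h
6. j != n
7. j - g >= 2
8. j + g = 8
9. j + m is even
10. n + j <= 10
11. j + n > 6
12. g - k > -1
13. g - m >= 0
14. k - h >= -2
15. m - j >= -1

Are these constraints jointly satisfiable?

Unsatisfiable

Constraints 7, 13, and 15 give g − m ≥ 0, m − j ≥ -1, j − g ≥ 2.
Adding all 3 inequalities: the left sides telescope to 0, and the right sides sum to 0 + (-1) + 2 = 1. So 0 ≥ 1, which is false.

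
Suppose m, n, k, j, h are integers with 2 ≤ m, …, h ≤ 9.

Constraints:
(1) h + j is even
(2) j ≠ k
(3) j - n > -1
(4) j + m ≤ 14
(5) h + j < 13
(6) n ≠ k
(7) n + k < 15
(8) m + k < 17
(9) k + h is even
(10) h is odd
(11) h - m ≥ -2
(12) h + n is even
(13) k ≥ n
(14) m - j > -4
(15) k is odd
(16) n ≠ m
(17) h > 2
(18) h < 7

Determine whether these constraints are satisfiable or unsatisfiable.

Satisfiable

Setting (m, n, k, j, h) = (6, 5, 9, 7, 5) satisfies everything: constraint 3: j - n = 2; constraint 4: j + m = 13, and the others follow.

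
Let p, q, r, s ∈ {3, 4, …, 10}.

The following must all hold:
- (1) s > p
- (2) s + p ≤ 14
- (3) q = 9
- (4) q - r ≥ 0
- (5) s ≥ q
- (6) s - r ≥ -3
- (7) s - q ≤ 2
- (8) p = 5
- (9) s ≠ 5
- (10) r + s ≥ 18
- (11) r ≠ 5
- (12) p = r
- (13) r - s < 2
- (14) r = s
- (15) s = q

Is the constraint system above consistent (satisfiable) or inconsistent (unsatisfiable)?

Unsatisfiable

Constraint 8 fixes p = 5 and constraint 3 fixes q = 9. Constraints 12, 14, and 15 give p = r = s = q, so p = q. But 5 ≠ 9 — contradiction.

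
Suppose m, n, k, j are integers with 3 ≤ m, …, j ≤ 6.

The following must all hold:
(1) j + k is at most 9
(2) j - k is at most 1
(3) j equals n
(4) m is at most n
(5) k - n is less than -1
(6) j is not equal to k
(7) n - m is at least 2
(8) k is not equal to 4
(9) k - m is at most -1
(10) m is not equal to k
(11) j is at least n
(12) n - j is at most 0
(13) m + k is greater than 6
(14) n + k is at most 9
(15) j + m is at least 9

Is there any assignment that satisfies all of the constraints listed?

Unsatisfiable

Constraints 2, 7, 9, and 12 give k − j ≥ -1, j − n ≥ 0, n − m ≥ 2, m − k ≥ 1.
Adding all 4 inequalities: the left sides telescope to 0, and the right sides sum to (-1) + 0 + 2 + 1 = 2. So 0 ≥ 2, which is false.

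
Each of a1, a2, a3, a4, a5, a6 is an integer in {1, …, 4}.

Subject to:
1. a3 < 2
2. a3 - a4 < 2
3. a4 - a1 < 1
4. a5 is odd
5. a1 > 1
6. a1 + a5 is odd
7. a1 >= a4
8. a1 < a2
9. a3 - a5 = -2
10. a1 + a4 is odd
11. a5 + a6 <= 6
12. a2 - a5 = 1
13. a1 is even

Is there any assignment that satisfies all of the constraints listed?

Take a1 = 2, a2 = 4, a3 = 1, a4 = 1, a5 = 3, a6 = 2. Then constraint 2: a3 - a4 = 0; constraint 3: a4 - a1 = -1, and every other listed constraint is also met.

Satisfiable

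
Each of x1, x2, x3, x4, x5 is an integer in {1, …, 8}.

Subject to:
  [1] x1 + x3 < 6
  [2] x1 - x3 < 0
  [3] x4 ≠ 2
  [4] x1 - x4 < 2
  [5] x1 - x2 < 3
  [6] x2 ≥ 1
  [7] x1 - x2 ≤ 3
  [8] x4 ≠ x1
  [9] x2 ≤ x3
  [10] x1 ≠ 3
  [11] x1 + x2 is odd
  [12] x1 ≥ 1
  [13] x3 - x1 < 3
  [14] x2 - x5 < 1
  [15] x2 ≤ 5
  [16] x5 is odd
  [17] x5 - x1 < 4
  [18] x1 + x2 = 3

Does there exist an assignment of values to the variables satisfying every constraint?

Try x1 = 2, x2 = 1, x3 = 3, x4 = 3, x5 = 3.
Check constraint 1: x1 + x3 = 5; constraint 2: x1 - x3 = -1. The remaining constraints are straightforward to verify.

Satisfiable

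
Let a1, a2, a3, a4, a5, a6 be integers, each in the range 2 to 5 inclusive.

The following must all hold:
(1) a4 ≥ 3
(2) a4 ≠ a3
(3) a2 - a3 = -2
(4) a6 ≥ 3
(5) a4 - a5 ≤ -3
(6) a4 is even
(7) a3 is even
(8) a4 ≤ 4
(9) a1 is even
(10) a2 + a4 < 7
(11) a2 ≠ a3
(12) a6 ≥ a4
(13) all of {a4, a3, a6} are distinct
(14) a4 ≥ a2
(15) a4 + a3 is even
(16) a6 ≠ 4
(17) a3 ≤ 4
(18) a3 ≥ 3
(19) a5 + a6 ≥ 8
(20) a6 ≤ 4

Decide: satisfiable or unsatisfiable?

Unsatisfiable

Constraints 1, 4, 8, 17, 18, and 20 confine each of a4, a3, a6 to the 2 values {3, 4}.
Constraint 13 requires all 3 of them to be distinct, but only 2 values are available — impossible by the pigeonhole principle.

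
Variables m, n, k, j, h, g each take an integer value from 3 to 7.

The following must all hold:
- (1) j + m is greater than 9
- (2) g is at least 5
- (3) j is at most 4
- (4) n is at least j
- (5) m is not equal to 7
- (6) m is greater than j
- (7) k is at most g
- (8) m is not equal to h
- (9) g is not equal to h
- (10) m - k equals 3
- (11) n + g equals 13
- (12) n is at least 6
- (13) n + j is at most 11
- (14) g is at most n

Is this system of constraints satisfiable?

The assignment m = 6, n = 7, k = 3, j = 4, h = 5, g = 6 works:
  constraint 1 holds since j + m = 10.
  constraint 10 holds since m - k = 3.
The rest check out directly.

Satisfiable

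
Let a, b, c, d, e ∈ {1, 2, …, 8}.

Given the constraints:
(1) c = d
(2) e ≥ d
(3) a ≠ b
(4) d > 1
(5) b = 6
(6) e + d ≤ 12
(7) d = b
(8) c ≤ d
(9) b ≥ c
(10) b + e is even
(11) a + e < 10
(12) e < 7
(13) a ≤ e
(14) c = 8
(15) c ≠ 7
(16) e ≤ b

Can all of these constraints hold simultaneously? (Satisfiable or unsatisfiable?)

Unsatisfiable

Constraint 14 fixes c = 8 and constraint 5 fixes b = 6. Constraints 1 and 7 give c = d = b, so c = b. But 8 ≠ 6 — contradiction.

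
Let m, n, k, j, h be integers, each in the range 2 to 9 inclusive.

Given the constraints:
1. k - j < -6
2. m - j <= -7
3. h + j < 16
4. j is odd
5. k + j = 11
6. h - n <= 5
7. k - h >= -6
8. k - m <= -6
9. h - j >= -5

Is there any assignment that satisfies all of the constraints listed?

Unsatisfiable

Constraints 2, 7, 8, and 9 give m − k ≥ 6, k − h ≥ -6, h − j ≥ -5, j − m ≥ 7.
Adding all 4 inequalities: the left sides telescope to 0, and the right sides sum to 6 + (-6) + (-5) + 7 = 2. So 0 ≥ 2, which is false.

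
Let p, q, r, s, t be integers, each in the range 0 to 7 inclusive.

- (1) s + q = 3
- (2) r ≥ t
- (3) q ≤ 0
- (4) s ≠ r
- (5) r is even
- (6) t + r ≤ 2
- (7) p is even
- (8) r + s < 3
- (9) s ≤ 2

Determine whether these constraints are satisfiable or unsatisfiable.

Unsatisfiable

From constraint 9: s ≤ 2. From constraint 3: q ≤ 0. Hence s + q ≤ 2. But constraint 1 requires s + q = 3, and 3 > 2. Contradiction.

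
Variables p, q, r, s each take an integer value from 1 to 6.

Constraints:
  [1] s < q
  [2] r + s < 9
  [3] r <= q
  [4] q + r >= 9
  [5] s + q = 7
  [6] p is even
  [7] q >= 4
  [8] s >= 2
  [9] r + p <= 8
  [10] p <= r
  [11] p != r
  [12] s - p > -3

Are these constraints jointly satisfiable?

Try p = 2, q = 5, r = 5, s = 2.
Check constraint 2: r + s = 7; constraint 4: q + r = 10. The remaining constraints are straightforward to verify.

Satisfiable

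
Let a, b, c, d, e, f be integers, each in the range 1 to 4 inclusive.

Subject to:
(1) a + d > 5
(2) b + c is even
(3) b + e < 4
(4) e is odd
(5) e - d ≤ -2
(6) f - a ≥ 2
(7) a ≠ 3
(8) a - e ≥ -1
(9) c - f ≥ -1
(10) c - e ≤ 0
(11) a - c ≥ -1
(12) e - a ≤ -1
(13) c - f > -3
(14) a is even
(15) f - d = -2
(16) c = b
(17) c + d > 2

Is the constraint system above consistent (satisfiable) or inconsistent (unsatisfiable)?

Constraints 6, 9, 10, and 12 give c − f ≥ -1, f − a ≥ 2, a − e ≥ 1, e − c ≥ 0.
Adding all 4 inequalities: the left sides telescope to 0, and the right sides sum to (-1) + 2 + 1 + 0 = 2. So 0 ≥ 2, which is false.

Unsatisfiable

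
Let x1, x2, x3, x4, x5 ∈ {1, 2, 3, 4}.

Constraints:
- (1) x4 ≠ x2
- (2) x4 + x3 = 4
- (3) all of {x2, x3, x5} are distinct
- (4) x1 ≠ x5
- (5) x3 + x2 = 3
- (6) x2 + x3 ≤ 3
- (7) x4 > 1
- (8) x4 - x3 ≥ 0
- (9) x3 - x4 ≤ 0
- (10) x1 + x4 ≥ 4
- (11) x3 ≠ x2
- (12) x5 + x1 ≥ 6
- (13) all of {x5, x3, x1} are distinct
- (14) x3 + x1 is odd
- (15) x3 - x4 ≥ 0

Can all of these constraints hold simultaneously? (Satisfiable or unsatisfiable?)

Satisfiable

Try x1 = 3, x2 = 1, x3 = 2, x4 = 2, x5 = 4.
Check constraint 2: x4 + x3 = 4; constraint 5: x3 + x2 = 3. The remaining constraints are straightforward to verify.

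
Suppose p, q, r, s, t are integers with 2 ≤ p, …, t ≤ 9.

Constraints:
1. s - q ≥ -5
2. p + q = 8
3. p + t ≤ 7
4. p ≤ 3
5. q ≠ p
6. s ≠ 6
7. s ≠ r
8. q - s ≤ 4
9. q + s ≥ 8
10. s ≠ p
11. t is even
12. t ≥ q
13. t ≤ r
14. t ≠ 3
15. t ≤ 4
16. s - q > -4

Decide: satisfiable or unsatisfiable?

Unsatisfiable

From constraint 4: p ≤ 3. From constraints 12 and 15: q ≤ t ≤ 4. Hence p + q ≤ 7. But constraint 2 requires p + q = 8, and 8 > 7. Contradiction.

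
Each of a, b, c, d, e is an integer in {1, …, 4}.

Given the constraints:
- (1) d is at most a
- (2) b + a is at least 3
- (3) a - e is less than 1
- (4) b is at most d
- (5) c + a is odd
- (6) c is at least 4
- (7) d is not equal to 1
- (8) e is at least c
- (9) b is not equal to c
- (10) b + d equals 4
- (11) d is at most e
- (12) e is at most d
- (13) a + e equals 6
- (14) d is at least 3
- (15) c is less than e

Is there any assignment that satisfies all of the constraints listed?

From constraints 1 and 14: a ≥ d ≥ 3. From constraints 6 and 8: e ≥ c ≥ 4. Hence a + e ≥ 7. But constraint 13 requires a + e = 6, and 6 < 7. Contradiction.

Unsatisfiable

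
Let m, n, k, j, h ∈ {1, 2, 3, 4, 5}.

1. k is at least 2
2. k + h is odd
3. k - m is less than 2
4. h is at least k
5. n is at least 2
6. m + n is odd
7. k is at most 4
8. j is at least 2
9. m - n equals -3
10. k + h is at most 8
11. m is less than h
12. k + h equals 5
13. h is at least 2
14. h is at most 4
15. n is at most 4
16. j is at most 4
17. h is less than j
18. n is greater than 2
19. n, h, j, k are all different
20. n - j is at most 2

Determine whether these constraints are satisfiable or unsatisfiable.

Unsatisfiable

Constraints 1, 5, 7, 8, 13, 14, 15, and 16 confine each of n, h, j, k to the 3 values {2, …, 4}.
Constraint 19 requires all 4 of them to be distinct, but only 3 values are available — impossible by the pigeonhole principle.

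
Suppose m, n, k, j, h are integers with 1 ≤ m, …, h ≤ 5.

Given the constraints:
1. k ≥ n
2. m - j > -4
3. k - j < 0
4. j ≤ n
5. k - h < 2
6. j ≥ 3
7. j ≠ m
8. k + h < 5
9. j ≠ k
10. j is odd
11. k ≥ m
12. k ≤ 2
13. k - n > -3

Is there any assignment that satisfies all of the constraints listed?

From constraints 4 and 6: n ≥ j and j ≥ 3, so n ≥ 3. From constraints 1 and 12: n ≤ k and k ≤ 2, so n ≤ 2. But 2 < 3, so no value of n works.

Unsatisfiable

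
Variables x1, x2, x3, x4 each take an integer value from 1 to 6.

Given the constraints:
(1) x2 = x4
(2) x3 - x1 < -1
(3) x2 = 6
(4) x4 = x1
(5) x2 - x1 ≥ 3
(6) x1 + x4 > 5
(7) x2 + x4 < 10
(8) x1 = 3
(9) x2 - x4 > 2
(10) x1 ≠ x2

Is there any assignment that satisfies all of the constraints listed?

Constraint 3 fixes x2 = 6 and constraint 8 fixes x1 = 3. Constraints 1 and 4 give x2 = x4 = x1, so x2 = x1. But 6 ≠ 3 — contradiction.

Unsatisfiable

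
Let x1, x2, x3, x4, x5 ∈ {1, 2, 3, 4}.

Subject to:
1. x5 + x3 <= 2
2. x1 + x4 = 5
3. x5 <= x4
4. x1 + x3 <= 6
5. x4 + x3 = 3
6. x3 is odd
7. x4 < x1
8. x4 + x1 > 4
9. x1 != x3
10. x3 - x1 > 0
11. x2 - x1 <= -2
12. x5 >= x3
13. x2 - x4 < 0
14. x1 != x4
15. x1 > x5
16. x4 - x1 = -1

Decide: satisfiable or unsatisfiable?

Unsatisfiable

Constraints 3, 7, 10, and 12 give x3 ≤ x5, x5 ≤ x4, x4 < x1, x1 < x3. Chaining: x3 ≤ x5 ≤ x4 < x1 < x3, which forces x3 < x3 — impossible.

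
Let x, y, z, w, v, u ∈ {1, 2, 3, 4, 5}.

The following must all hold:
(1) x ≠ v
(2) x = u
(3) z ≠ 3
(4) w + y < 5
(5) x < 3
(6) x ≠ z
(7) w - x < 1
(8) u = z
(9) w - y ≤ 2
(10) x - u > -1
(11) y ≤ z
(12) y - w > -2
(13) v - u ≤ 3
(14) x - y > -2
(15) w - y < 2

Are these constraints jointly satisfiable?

Unsatisfiable

From constraints 2 and 8, x = u = z, so x = z. But constraint 6 says x ≠ z. Contradiction.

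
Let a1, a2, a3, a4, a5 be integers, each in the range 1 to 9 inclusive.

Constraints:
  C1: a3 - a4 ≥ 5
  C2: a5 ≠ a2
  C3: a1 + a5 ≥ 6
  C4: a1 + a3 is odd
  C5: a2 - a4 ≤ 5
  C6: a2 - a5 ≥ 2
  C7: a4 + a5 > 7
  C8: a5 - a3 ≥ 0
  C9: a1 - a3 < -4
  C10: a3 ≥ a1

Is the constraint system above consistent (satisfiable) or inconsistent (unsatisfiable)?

Unsatisfiable

Constraints 1, 5, 6, and 8 give a3 − a4 ≥ 5, a4 − a2 ≥ -5, a2 − a5 ≥ 2, a5 − a3 ≥ 0.
Adding all 4 inequalities: the left sides telescope to 0, and the right sides sum to 5 + (-5) + 2 + 0 = 2. So 0 ≥ 2, which is false.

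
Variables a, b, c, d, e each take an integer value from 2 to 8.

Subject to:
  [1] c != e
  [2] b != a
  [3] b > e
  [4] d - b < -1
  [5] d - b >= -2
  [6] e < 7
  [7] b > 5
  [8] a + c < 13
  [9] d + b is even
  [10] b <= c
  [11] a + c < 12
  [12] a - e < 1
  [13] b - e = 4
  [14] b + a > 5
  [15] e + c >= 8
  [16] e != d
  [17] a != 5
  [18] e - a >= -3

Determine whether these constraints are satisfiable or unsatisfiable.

Take a = 2, b = 6, c = 8, d = 4, e = 2. Then constraint 4: d - b = -2; constraint 5: d - b = -2, and every other listed constraint is also met.

Satisfiable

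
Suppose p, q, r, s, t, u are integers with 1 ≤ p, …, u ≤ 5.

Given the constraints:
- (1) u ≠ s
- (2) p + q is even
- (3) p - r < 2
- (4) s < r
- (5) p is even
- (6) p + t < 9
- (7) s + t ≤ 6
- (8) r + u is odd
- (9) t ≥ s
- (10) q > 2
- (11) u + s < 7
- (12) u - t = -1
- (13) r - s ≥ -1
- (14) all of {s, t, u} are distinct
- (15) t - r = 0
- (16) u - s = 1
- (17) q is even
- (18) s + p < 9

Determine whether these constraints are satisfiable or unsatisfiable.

Satisfiable

Try p = 4, q = 4, r = 4, s = 2, t = 4, u = 3.
Check constraint 3: p - r = 0; constraint 6: p + t = 8. The remaining constraints are straightforward to verify.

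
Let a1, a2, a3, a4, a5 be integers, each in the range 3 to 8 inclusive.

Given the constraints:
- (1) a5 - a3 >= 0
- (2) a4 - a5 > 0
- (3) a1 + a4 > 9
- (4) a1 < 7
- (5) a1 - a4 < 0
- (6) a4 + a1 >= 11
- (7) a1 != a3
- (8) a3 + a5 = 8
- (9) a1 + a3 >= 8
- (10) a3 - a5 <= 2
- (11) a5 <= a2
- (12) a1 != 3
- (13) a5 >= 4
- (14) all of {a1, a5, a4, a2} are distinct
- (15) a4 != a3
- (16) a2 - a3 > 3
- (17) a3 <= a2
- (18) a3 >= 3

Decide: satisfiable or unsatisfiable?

Try a1 = 5, a2 = 8, a3 = 4, a4 = 7, a5 = 4.
Check constraint 1: a5 - a3 = 0; constraint 2: a4 - a5 = 3; constraint 3: a1 + a4 = 12. The remaining constraints are straightforward to verify.

Satisfiable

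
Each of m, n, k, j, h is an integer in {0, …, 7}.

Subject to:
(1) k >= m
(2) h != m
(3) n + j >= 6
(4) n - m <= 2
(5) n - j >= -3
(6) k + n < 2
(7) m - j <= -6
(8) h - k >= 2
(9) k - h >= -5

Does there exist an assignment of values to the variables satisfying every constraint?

Constraints 4, 5, and 7 give j − m ≥ 6, m − n ≥ -2, n − j ≥ -3.
Adding all 3 inequalities: the left sides telescope to 0, and the right sides sum to 6 + (-2) + (-3) = 1. So 0 ≥ 1, which is false.

Unsatisfiable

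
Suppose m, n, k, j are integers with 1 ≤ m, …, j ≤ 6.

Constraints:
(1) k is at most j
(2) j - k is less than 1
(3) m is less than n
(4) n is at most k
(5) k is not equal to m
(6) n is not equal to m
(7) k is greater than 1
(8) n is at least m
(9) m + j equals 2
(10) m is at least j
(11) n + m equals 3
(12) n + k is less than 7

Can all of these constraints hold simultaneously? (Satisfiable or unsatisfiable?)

Constraints 1, 3, 4, and 10 give n ≤ k, k ≤ j, j ≤ m, m < n. Chaining: n ≤ k ≤ j ≤ m < n, which forces n < n — impossible.

Unsatisfiable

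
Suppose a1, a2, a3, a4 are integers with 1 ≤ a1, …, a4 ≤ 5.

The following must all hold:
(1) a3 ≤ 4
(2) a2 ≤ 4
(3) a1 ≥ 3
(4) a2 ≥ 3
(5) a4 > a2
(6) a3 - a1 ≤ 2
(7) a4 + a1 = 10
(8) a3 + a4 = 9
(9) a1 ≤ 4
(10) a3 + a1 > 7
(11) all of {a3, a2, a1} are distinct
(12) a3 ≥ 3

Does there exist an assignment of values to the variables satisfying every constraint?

Constraints 1, 2, 3, 4, 9, and 12 confine each of a3, a2, a1 to the 2 values {3, 4}.
Constraint 11 requires all 3 of them to be distinct, but only 2 values are available — impossible by the pigeonhole principle.

Unsatisfiable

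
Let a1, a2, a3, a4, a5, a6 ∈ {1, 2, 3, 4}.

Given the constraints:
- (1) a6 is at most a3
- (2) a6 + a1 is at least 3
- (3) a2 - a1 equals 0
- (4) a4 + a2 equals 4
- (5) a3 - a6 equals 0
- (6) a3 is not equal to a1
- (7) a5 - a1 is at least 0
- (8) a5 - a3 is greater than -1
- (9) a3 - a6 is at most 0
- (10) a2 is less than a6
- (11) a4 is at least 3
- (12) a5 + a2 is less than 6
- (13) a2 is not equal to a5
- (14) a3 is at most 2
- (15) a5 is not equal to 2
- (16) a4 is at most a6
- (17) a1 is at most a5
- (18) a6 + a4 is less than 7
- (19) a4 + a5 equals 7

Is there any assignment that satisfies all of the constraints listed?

Unsatisfiable

From constraints 11 and 16: a6 ≥ a4 and a4 ≥ 3, so a6 ≥ 3. From constraints 1 and 14: a6 ≤ a3 and a3 ≤ 2, so a6 ≤ 2. But 2 < 3, so no value of a6 works.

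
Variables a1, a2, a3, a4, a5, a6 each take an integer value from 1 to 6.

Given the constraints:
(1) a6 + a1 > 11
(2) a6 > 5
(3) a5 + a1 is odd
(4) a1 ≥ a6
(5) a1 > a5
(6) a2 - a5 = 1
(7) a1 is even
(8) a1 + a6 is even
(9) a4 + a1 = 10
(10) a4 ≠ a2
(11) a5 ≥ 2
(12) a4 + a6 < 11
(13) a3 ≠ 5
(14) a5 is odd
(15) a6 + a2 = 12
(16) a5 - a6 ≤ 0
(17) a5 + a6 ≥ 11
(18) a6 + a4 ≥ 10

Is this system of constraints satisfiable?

Satisfiable

One satisfying assignment is a1 = 6, a2 = 6, a3 = 2, a4 = 4, a5 = 5, a6 = 6.
For the less obvious constraints — constraint 1: a6 + a1 = 12; constraint 6: a2 - a5 = 1; constraint 9: a4 + a1 = 10 — and the others hold by inspection.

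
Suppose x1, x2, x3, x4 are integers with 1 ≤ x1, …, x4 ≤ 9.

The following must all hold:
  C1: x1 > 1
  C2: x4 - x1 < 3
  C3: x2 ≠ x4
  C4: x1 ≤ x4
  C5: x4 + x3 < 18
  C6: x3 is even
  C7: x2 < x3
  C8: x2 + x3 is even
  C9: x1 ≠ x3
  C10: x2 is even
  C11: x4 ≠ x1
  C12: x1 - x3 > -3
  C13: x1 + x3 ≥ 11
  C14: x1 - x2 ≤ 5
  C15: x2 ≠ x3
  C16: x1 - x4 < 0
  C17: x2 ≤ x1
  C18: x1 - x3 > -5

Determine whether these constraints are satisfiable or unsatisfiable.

The assignment x1 = 6, x2 = 2, x3 = 8, x4 = 8 works:
  constraint 2 holds since x4 - x1 = 2.
  constraint 5 holds since x4 + x3 = 16.
The rest check out directly.

Satisfiable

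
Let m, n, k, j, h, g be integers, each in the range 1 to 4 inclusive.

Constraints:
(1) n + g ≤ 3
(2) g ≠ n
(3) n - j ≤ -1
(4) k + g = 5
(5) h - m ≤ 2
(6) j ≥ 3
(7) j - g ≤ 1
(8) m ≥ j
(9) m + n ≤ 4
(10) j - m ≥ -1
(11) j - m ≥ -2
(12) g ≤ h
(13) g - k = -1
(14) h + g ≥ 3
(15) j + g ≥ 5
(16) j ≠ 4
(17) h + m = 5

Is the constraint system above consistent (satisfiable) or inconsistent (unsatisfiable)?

The assignment m = 3, n = 1, k = 3, j = 3, h = 2, g = 2 works:
  constraint 1 holds since n + g = 3.
  constraint 3 holds since n - j = -2.
The rest check out directly.

Satisfiable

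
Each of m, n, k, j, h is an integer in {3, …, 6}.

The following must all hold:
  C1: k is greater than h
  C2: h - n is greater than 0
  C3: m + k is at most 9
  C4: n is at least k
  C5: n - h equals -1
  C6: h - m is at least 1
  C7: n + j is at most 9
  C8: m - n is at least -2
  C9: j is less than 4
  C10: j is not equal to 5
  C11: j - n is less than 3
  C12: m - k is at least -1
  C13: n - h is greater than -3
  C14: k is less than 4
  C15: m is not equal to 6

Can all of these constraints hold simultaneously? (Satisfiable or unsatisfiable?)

Constraints 1, 2, and 4 give k ≤ n, n < h, h < k. Chaining: k ≤ n < h < k, which forces k < k — impossible.

Unsatisfiable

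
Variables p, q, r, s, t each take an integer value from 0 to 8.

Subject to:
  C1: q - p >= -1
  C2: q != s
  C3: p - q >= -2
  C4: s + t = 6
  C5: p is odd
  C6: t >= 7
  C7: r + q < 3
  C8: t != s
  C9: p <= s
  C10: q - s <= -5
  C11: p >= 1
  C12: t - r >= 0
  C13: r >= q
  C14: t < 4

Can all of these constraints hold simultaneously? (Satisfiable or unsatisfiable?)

Unsatisfiable

From constraints 9 and 11: s ≥ p ≥ 1. From constraint 6: t ≥ 7. Hence s + t ≥ 8. But constraint 4 requires s + t = 6, and 6 < 8. Contradiction.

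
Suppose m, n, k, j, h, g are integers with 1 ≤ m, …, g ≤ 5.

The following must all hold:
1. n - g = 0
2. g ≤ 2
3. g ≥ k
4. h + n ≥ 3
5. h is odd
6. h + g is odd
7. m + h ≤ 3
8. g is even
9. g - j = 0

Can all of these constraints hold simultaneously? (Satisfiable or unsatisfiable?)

Take m = 2, n = 2, k = 2, j = 2, h = 1, g = 2. Then constraint 1: n - g = 0; constraint 4: h + n = 3, and every other listed constraint is also met.

Satisfiable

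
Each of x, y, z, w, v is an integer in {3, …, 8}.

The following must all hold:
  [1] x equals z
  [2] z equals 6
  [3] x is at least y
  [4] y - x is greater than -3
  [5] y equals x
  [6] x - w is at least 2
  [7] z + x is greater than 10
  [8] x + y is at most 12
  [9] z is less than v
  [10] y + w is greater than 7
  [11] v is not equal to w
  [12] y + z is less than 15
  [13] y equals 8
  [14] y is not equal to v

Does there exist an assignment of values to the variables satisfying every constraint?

Constraint 13 fixes y = 8 and constraint 2 fixes z = 6. Constraints 1 and 5 give y = x = z, so y = z. But 8 ≠ 6 — contradiction.

Unsatisfiable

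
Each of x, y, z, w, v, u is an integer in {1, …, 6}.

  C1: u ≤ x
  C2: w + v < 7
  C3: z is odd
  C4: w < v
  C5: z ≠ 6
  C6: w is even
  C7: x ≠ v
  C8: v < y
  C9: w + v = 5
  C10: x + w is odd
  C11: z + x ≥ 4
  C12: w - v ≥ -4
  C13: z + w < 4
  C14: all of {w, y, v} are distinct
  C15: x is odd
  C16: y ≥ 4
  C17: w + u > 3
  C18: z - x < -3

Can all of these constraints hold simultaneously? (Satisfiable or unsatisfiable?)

Setting (x, y, z, w, v, u) = (5, 6, 1, 2, 3, 2) satisfies everything: constraint 2: w + v = 5; constraint 9: w + v = 5, and the others follow.

Satisfiable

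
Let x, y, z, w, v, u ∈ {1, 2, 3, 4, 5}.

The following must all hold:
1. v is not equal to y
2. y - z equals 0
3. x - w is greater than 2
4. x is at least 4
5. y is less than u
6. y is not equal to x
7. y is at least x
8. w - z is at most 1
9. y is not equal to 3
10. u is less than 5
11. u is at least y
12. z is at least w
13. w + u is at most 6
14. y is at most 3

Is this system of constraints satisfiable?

Unsatisfiable

From constraint 4: x ≥ 4. From constraints 7 and 14: x ≤ y and y ≤ 3, so x ≤ 3. But 3 < 4, so no value of x works.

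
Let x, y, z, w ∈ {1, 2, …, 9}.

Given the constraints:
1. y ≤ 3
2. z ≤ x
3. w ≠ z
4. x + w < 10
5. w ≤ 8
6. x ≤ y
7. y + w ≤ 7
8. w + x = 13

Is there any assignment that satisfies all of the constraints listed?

Unsatisfiable

From constraint 5: w ≤ 8. From constraints 1 and 6: x ≤ y ≤ 3. Hence w + x ≤ 11. But constraint 8 requires w + x = 13, and 13 > 11. Contradiction.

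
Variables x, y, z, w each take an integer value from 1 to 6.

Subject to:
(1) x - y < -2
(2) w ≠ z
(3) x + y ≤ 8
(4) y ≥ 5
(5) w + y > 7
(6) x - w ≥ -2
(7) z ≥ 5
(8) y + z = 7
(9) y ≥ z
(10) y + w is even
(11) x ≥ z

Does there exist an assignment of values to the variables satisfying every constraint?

From constraints 7 and 11: x ≥ z ≥ 5. From constraint 4: y ≥ 5. Hence x + y ≥ 10. But constraint 3 requires x + y ≤ 8, and 8 < 10. Contradiction.

Unsatisfiable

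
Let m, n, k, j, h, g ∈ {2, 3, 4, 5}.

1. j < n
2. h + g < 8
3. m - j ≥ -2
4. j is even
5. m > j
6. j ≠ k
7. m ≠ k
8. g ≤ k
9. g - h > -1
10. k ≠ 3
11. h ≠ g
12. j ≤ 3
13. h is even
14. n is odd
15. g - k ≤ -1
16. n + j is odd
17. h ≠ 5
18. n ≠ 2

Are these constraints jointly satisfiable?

Setting (m, n, k, j, h, g) = (3, 5, 5, 2, 2, 4) satisfies everything: constraint 2: h + g = 6; constraint 3: m - j = 1; constraint 9: g - h = 2, and the others follow.

Satisfiable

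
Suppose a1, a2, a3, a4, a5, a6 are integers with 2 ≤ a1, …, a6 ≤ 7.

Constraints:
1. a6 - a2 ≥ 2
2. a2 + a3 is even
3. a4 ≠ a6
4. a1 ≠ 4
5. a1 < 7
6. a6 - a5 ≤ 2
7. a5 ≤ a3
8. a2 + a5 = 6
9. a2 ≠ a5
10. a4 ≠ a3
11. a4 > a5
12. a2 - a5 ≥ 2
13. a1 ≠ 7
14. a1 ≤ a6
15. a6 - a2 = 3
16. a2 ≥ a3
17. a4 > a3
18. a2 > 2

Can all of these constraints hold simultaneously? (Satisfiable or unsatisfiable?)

Constraints 1, 6, and 12 give a2 − a5 ≥ 2, a5 − a6 ≥ -2, a6 − a2 ≥ 2.
Adding all 3 inequalities: the left sides telescope to 0, and the right sides sum to 2 + (-2) + 2 = 2. So 0 ≥ 2, which is false.

Unsatisfiable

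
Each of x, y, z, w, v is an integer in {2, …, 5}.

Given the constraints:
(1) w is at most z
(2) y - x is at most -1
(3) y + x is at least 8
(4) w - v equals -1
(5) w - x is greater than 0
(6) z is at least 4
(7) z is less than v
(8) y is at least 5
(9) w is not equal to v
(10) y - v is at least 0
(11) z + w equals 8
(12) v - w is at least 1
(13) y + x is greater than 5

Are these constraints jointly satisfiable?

Unsatisfiable

Constraints 1, 2, 5, 7, and 10 give v ≤ y, y < x, x < w, w ≤ z, z < v. Chaining: v ≤ y < x < w ≤ z < v, which forces v < v — impossible.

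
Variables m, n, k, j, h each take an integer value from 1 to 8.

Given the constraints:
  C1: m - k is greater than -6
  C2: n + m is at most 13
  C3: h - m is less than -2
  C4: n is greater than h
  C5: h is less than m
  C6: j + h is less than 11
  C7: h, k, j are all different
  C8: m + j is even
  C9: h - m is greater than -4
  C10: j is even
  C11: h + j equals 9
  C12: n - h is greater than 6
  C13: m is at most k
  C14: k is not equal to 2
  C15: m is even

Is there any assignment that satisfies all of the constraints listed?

Take m = 4, n = 8, k = 7, j = 8, h = 1. Then constraint 1: m - k = -3; constraint 2: n + m = 12, and every other listed constraint is also met.

Satisfiable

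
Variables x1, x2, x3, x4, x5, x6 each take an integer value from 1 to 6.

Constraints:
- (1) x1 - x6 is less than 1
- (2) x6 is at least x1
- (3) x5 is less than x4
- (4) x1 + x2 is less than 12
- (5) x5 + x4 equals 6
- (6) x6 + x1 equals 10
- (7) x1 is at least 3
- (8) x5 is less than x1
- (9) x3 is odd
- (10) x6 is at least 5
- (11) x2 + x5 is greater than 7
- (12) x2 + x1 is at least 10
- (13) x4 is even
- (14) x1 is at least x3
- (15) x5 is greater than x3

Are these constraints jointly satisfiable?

Take x1 = 4, x2 = 6, x3 = 1, x4 = 4, x5 = 2, x6 = 6. Then constraint 1: x1 - x6 = -2; constraint 4: x1 + x2 = 10; constraint 5: x5 + x4 = 6, and every other listed constraint is also met.

Satisfiable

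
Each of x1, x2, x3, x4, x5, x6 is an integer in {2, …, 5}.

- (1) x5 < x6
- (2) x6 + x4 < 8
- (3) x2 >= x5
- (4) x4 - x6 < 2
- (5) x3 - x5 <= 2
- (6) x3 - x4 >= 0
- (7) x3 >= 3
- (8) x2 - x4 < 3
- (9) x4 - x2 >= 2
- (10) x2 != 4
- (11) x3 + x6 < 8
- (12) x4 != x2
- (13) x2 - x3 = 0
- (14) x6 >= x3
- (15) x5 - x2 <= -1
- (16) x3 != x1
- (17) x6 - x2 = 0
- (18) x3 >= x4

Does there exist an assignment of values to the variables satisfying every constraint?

Unsatisfiable

Constraints 5, 6, 9, and 15 give x3 − x4 ≥ 0, x4 − x2 ≥ 2, x2 − x5 ≥ 1, x5 − x3 ≥ -2.
Adding all 4 inequalities: the left sides telescope to 0, and the right sides sum to 0 + 2 + 1 + (-2) = 1. So 0 ≥ 1, which is false.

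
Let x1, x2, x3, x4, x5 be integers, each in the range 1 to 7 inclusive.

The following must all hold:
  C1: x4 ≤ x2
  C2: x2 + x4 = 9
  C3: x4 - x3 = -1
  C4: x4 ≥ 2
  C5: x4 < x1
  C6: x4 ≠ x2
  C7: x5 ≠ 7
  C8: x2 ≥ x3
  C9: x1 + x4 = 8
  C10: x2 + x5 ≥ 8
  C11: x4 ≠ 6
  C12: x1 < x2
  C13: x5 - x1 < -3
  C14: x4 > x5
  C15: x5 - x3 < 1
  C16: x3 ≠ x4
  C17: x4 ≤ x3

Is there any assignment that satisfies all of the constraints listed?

Try x1 = 6, x2 = 7, x3 = 3, x4 = 2, x5 = 1.
Check constraint 2: x2 + x4 = 9; constraint 3: x4 - x3 = -1; constraint 9: x1 + x4 = 8. The remaining constraints are straightforward to verify.

Satisfiable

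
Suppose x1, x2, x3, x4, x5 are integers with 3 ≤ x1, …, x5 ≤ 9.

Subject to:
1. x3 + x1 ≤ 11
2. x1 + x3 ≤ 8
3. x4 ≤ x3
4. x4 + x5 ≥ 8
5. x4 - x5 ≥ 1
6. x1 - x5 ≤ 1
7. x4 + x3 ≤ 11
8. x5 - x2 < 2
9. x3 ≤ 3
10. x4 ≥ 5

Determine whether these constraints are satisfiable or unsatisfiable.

From constraints 3 and 10: x3 ≥ x4 and x4 ≥ 5, so x3 ≥ 5. From constraint 9: x3 ≤ 3. But 3 < 5, so no value of x3 works.

Unsatisfiable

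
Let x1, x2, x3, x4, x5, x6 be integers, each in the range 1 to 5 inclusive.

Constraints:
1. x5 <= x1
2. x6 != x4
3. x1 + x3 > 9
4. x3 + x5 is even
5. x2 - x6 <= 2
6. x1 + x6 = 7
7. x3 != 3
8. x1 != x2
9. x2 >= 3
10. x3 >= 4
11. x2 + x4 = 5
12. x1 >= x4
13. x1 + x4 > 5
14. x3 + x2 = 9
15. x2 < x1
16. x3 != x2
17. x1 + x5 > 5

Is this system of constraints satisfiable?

Satisfiable

One satisfying assignment is x1 = 5, x2 = 4, x3 = 5, x4 = 1, x5 = 1, x6 = 2.
For the less obvious constraints — constraint 3: x1 + x3 = 10; constraint 5: x2 - x6 = 2; constraint 6: x1 + x6 = 7 — and the others hold by inspection.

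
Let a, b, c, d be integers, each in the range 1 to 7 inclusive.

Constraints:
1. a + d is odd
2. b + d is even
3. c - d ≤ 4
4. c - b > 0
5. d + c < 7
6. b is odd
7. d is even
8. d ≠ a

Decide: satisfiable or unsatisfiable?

Constraint 6 makes b odd and constraint 7 makes d even, so b + d must be odd. Constraint 2 says b + d is even — contradiction.

Unsatisfiable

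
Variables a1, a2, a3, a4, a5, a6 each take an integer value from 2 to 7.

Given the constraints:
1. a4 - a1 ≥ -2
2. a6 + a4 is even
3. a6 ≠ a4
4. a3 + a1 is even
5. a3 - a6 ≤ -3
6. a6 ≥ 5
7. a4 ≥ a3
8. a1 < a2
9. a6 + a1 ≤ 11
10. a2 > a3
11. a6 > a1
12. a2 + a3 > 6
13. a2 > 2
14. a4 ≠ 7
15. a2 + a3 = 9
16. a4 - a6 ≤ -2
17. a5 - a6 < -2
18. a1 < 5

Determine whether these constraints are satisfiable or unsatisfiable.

Satisfiable

Setting (a1, a2, a3, a4, a5, a6) = (4, 7, 2, 3, 3, 7) satisfies everything: constraint 1: a4 - a1 = -1; constraint 5: a3 - a6 = -5; constraint 9: a6 + a1 = 11, and the others follow.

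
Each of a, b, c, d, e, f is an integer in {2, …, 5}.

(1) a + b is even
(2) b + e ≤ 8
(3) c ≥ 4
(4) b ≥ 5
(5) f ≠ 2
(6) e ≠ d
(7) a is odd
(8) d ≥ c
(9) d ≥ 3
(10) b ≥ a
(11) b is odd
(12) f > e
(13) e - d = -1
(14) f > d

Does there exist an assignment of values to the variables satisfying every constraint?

Satisfiable

The assignment a = 3, b = 5, c = 4, d = 4, e = 3, f = 5 works:
  constraint 2 holds since b + e = 8.
  constraint 13 holds since e - d = -1.
The rest check out directly.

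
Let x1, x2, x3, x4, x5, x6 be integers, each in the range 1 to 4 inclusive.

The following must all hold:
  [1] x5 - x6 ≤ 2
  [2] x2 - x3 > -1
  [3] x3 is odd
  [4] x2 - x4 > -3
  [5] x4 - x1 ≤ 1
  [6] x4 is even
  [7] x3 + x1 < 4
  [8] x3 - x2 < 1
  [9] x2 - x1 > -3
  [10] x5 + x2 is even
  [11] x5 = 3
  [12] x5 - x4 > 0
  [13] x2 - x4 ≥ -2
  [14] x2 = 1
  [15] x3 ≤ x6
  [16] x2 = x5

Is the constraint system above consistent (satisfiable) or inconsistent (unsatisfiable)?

Constraint 14 fixes x2 = 1 and constraint 11 fixes x5 = 3, but constraint 16 requires x2 = x5. Since 1 ≠ 3, contradiction.

Unsatisfiable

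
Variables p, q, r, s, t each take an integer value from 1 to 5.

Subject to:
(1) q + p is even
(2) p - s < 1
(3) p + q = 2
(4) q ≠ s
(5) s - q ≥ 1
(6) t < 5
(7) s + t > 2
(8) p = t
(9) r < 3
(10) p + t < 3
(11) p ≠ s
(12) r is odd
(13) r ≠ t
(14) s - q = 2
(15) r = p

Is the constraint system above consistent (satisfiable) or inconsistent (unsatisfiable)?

From constraints 8 and 15, r = p = t, so r = t. But constraint 13 says r ≠ t. Contradiction.

Unsatisfiable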